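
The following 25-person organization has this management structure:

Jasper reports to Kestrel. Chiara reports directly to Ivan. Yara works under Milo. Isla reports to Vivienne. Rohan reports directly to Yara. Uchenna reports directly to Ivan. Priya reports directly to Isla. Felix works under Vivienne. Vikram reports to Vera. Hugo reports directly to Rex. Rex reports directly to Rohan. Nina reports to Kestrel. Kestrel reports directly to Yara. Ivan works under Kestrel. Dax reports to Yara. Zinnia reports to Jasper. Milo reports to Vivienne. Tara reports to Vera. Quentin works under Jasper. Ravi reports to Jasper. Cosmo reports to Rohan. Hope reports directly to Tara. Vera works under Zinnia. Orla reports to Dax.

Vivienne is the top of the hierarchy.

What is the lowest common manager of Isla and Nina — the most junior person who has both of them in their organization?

Isla's chain of managers is Vivienne. Nina's chain of managers is Kestrel, Yara, Milo, Vivienne. The first manager that appears in both chains is Vivienne.

Vivienne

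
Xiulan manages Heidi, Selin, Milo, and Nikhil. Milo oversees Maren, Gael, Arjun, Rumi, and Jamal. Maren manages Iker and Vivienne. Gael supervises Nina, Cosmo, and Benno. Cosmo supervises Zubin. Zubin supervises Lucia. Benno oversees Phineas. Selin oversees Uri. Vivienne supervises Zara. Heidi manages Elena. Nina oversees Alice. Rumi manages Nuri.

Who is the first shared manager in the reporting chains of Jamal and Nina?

Jamal's chain of managers is Milo, Xiulan. Nina's chain of managers is Gael, Milo, Xiulan. The first manager that appears in both chains is Milo.

Milo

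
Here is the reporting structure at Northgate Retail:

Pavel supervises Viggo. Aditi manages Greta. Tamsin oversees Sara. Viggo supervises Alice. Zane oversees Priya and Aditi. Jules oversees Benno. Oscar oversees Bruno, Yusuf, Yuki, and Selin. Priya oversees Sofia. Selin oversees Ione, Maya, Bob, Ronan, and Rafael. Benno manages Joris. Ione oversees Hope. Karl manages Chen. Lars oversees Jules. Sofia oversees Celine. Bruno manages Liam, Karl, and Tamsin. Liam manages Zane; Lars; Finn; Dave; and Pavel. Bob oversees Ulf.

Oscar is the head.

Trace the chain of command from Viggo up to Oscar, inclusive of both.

Viggo reports to Pavel. Pavel reports to Liam. Liam reports to Bruno. Bruno reports to Oscar. Oscar is at the top.

Viggo -> Pavel -> Liam -> Bruno -> Oscar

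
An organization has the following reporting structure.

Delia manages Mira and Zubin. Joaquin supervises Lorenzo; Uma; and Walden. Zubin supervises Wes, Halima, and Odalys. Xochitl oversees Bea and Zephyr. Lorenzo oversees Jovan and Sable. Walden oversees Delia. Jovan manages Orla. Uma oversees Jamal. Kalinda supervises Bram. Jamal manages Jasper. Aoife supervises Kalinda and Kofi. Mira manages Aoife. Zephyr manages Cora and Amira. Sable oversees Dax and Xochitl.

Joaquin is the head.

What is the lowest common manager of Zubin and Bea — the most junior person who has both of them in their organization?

Joaquin

Zubin's chain of managers is Delia, Walden, Joaquin. Bea's chain of managers is Xochitl, Sable, Lorenzo, Joaquin. The first manager that appears in both chains is Joaquin.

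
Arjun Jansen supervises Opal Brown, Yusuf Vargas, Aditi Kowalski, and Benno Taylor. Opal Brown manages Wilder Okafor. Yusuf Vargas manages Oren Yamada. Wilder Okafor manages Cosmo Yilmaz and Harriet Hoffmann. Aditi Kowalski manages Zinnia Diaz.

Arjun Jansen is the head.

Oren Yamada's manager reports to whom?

Oren Yamada reports to Yusuf Vargas, and Yusuf Vargas reports to Arjun Jansen. So Oren Yamada's skip-level manager is Arjun Jansen.

Arjun Jansen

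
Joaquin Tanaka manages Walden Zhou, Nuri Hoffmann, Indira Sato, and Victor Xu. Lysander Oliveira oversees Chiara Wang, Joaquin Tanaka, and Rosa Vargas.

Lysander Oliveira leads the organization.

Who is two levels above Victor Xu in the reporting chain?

Victor Xu reports to Joaquin Tanaka, and Joaquin Tanaka reports to Lysander Oliveira. So Victor Xu's skip-level manager is Lysander Oliveira.

Lysander Oliveira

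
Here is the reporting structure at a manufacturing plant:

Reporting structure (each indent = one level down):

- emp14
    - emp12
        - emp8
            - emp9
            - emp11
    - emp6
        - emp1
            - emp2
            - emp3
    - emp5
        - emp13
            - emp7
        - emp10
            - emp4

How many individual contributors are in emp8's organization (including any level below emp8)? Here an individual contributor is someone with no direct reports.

The people in emp8's organization with no one reporting to them are emp11, emp9. That is 2.

2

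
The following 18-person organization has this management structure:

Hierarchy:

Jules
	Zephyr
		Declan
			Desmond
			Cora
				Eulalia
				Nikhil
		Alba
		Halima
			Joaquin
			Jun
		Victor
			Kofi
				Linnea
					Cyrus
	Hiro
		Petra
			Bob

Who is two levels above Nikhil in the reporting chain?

Nikhil reports to Cora, and Cora reports to Declan. So Nikhil's skip-level manager is Declan.

Declan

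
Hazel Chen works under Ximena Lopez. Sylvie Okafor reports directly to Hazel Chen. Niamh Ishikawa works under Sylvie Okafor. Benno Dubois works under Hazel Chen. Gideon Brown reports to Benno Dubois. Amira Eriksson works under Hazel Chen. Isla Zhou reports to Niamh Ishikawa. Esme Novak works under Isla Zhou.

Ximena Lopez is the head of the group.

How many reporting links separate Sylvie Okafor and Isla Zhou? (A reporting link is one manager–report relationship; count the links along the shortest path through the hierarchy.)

Isla Zhou is in Sylvie Okafor's organization: the chain from Isla Zhou up to Sylvie Okafor is Isla Zhou → Niamh Ishikawa → Sylvie Okafor, which is 2 links.

2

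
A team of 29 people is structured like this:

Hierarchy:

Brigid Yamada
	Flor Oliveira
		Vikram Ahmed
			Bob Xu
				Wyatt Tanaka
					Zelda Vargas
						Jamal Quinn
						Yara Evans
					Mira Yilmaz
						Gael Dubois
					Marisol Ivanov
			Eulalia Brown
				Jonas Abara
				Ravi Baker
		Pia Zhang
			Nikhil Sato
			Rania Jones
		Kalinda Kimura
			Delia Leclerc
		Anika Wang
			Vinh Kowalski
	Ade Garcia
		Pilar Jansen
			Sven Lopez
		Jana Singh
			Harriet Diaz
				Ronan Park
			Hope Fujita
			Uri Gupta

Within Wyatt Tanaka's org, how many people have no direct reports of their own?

The people in Wyatt Tanaka's organization with no one reporting to them are Marisol Ivanov, Gael Dubois, Yara Evans, Jamal Quinn. That is 4.

4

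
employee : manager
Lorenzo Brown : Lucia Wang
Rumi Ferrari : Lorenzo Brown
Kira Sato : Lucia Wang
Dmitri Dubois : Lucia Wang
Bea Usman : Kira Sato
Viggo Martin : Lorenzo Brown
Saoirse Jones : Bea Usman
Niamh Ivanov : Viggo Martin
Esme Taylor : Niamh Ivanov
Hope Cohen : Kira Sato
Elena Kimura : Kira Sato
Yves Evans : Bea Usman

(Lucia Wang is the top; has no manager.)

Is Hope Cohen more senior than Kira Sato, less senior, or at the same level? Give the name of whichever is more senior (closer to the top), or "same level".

Kira Sato

Hope Cohen is 2 levels below Lucia Wang; Kira Sato is 1. Kira Sato is higher.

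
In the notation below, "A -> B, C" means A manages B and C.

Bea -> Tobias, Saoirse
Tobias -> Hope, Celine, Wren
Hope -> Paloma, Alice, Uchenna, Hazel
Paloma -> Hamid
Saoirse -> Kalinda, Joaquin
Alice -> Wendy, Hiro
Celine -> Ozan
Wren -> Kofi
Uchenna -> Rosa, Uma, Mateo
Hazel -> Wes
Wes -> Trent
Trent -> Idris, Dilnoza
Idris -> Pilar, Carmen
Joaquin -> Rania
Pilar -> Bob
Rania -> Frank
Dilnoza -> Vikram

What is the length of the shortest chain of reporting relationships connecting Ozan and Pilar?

Ozan is 2 levels below Tobias, and Pilar is 6 levels below Tobias (their lowest common manager). The shortest path runs up from Ozan to Tobias and back down to Pilar: 2 + 6 = 8 links.

8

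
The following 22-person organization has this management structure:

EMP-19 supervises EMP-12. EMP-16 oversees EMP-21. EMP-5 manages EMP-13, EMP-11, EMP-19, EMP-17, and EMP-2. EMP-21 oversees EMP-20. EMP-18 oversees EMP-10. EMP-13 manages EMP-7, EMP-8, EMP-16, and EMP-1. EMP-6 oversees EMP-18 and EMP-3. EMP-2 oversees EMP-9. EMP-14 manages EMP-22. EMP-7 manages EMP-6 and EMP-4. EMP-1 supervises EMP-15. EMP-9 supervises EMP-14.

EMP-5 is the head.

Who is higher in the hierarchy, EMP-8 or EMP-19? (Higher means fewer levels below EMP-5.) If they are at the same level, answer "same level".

EMP-8 is 2 levels below EMP-5; EMP-19 is 1. EMP-19 is higher.

EMP-19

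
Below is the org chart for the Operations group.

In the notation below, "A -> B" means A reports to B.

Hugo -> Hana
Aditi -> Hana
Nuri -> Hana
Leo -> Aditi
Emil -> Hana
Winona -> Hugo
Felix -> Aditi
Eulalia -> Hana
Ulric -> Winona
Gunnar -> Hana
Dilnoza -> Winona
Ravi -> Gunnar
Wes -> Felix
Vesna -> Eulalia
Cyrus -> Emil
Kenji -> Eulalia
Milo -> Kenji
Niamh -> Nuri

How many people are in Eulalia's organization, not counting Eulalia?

Eulalia directly manages Vesna, Kenji. Vesna has no reports. Under Kenji: Milo (1). So Eulalia's organization is 2 direct reports plus everyone under them: 1 + 2 = 3.

3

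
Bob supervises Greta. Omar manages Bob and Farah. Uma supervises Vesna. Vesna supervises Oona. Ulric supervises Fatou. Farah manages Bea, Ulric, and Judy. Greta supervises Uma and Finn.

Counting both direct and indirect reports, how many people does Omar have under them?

Omar directly manages Bob, Farah. Under Bob: Greta, Finn, Uma, Vesna, Oona (5). Under Farah: Bea, Ulric, Fatou, Judy (4). So Omar's organization is 2 direct reports plus everyone under them: 6 + 5 = 11.

11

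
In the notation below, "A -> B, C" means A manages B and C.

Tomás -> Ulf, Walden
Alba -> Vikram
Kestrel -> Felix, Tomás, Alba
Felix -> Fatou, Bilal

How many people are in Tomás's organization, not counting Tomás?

2

Tomás directly manages Ulf, Walden. Ulf has no reports. Walden has no reports. So Tomás's organization is 2 direct reports plus everyone under them: 1 + 1 = 2.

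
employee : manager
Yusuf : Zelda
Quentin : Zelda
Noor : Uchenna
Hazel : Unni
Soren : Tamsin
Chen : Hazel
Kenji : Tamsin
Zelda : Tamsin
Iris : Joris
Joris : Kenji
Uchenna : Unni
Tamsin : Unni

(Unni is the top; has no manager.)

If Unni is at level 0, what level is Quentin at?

Chain from Quentin up to Unni: Quentin → Zelda → Tamsin → Unni. That is 3 steps up, so Quentin is 3 levels below Unni.

3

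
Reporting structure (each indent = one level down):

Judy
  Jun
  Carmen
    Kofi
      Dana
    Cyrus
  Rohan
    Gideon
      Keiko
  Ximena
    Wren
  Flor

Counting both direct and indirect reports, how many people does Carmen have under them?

Carmen directly manages Kofi, Cyrus. Under Kofi: Dana (1). Cyrus has no reports. So Carmen's organization is 2 direct reports plus everyone under them: 2 + 1 = 3.

3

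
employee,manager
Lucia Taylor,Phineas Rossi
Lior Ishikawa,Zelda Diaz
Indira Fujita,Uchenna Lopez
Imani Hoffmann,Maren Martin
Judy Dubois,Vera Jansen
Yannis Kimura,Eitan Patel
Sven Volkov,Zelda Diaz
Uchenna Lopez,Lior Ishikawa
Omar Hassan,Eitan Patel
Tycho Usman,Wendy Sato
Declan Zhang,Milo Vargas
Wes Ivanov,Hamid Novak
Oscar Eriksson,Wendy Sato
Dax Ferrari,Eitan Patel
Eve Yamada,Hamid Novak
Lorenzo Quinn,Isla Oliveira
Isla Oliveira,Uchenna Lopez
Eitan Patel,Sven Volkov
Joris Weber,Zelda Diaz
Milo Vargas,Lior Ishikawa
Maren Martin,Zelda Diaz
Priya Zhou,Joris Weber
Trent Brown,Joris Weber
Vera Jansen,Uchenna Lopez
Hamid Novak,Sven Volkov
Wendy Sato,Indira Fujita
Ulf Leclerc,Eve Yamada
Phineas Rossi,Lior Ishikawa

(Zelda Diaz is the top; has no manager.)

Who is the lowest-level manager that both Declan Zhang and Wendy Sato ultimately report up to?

Lior Ishikawa

Declan Zhang's chain of managers is Milo Vargas, Lior Ishikawa, Zelda Diaz. Wendy Sato's chain of managers is Indira Fujita, Uchenna Lopez, Lior Ishikawa, Zelda Diaz. The first manager that appears in both chains is Lior Ishikawa.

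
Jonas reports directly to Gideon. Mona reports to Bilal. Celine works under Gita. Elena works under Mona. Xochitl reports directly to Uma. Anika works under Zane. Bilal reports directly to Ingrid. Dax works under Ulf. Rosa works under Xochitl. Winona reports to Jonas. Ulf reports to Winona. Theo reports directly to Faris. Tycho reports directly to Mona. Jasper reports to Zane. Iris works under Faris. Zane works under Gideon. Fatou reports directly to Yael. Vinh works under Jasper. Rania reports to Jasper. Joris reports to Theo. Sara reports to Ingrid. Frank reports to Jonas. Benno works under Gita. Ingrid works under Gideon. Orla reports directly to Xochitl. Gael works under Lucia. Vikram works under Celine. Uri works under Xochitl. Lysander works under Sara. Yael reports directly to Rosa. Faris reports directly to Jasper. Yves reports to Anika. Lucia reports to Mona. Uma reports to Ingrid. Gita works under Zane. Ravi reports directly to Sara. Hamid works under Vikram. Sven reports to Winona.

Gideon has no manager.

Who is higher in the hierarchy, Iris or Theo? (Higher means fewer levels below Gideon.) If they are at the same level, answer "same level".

Both Iris and Theo are 4 levels below Gideon.

same level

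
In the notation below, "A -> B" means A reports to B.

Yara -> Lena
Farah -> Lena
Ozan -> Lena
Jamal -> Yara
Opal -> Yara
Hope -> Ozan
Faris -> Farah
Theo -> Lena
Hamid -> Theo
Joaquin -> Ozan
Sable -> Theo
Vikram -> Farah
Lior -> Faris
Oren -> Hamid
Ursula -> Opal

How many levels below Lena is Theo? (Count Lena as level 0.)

Chain from Theo up to Lena: Theo → Lena. That is 1 step up, so Theo is 1 level below Lena.

1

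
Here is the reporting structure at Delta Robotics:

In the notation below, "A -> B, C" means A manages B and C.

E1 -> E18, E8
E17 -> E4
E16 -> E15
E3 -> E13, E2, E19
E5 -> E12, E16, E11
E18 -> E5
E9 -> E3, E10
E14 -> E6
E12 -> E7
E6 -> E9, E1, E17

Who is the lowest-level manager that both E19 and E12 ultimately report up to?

E19's chain of managers is E3, E9, E6, E14. E12's chain of managers is E5, E18, E1, E6, E14. The first manager that appears in both chains is E6.

E6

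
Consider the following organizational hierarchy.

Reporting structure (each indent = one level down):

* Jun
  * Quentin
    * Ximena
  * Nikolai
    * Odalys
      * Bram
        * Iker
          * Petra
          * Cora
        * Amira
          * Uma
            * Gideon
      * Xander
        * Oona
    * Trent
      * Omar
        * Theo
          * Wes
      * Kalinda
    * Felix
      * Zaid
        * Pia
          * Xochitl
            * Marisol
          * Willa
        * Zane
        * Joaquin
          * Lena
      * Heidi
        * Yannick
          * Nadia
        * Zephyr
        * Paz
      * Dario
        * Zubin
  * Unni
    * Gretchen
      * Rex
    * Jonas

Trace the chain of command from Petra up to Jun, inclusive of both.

Petra reports to Iker. Iker reports to Bram. Bram reports to Odalys. Odalys reports to Nikolai. Nikolai reports to Jun. Jun is at the top.

Petra -> Iker -> Bram -> Odalys -> Nikolai -> Jun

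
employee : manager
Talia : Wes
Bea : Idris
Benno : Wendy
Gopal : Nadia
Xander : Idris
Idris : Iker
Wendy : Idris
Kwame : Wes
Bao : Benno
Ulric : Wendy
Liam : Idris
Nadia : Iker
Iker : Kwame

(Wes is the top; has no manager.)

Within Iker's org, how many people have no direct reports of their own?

The people in Iker's organization with no one reporting to them are Gopal, Bea, Liam, Xander, Ulric, Bao. That is 6.

6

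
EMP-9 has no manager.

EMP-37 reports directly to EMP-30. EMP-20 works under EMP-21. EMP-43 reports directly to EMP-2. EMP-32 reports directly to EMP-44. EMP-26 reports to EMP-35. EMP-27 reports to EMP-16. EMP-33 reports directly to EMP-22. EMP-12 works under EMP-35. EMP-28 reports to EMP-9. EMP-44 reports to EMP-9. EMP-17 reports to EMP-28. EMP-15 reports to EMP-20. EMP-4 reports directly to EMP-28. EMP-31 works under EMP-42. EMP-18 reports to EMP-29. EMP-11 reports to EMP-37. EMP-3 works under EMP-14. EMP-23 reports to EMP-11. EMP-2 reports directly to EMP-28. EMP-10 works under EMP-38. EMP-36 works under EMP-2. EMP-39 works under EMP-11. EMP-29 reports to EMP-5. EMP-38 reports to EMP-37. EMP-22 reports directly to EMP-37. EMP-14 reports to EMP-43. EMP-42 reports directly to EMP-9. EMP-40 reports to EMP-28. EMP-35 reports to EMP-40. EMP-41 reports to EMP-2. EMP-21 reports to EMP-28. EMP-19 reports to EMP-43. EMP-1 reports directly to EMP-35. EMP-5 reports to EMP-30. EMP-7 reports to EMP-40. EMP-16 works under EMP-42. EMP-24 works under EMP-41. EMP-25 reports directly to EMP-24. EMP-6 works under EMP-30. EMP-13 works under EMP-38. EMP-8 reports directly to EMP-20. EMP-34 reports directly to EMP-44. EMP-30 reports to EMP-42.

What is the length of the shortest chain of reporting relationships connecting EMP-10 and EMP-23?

EMP-10 is 2 levels below EMP-37, and EMP-23 is 2 levels below EMP-37 (their lowest common manager). The shortest path runs up from EMP-10 to EMP-37 and back down to EMP-23: 2 + 2 = 4 links.

4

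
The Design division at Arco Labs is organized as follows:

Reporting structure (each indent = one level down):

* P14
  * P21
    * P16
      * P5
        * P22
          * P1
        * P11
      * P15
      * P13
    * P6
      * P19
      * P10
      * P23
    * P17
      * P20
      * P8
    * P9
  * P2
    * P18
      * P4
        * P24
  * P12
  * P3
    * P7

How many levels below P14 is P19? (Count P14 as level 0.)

Chain from P19 up to P14: P19 → P6 → P21 → P14. That is 3 steps up, so P19 is 3 levels below P14.

3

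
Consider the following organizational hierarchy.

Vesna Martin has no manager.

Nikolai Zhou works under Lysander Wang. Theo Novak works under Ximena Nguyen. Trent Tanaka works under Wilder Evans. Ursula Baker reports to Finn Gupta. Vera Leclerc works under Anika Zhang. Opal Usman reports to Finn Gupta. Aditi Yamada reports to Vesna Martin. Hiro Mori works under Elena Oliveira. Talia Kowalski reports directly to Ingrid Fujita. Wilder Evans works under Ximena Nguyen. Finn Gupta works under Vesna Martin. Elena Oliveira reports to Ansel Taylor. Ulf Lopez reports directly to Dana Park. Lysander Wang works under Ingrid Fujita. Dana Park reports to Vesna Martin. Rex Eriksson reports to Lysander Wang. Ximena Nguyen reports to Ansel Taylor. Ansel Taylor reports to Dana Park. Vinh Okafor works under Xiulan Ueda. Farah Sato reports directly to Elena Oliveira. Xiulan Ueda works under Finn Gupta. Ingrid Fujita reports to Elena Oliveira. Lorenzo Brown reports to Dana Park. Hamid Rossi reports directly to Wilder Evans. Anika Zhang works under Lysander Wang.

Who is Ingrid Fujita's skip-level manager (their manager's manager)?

Ingrid Fujita reports to Elena Oliveira, and Elena Oliveira reports to Ansel Taylor. So Ingrid Fujita's skip-level manager is Ansel Taylor.

Ansel Taylor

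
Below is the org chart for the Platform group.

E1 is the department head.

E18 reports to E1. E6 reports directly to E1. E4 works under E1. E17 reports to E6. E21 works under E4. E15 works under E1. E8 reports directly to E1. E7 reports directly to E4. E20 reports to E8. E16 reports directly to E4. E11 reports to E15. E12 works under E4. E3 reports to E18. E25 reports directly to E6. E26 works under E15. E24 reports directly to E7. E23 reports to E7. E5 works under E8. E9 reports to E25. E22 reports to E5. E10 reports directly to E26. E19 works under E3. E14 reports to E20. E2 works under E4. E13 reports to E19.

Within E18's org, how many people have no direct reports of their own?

The only person in E18's organization with no one reporting to them is E13. That is 1.

1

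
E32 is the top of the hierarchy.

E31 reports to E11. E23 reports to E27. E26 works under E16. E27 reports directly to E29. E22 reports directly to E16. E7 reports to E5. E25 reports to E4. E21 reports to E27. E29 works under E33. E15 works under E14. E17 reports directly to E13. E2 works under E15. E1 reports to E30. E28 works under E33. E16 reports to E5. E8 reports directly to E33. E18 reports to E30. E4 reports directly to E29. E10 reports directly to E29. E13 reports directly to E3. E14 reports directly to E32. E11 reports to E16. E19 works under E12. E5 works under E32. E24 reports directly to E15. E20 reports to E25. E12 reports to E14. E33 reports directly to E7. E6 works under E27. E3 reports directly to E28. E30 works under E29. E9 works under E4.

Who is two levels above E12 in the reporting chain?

E12 reports to E14, and E14 reports to E32. So E12's skip-level manager is E32.

E32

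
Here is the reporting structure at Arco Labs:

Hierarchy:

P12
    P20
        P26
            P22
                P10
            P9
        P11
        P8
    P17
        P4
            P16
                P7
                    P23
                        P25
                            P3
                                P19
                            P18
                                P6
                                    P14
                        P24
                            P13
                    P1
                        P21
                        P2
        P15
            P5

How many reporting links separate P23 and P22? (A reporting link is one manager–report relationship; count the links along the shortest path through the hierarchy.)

P23 is 5 levels below P12, and P22 is 3 levels below P12 (their lowest common manager). The shortest path runs up from P23 to P12 and back down to P22: 5 + 3 = 8 links.

8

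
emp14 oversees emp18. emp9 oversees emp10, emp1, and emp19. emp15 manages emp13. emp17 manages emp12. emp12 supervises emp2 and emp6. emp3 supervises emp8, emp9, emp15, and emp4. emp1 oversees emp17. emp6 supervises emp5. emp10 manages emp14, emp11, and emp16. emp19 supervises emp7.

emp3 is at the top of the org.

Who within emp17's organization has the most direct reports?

emp12

Direct-report counts within emp17's organization: emp17 has 1; emp12 has 2; emp6 has 1. The largest is 2, held by emp12.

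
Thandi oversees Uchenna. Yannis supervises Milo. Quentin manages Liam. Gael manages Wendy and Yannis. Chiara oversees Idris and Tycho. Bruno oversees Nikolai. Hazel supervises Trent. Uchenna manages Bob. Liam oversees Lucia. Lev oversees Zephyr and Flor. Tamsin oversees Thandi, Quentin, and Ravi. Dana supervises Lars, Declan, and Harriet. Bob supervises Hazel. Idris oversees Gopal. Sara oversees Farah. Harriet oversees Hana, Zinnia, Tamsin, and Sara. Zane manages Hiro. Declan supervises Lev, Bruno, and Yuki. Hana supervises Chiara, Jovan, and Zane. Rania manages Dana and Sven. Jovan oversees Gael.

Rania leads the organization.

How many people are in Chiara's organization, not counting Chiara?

Chiara directly manages Idris, Tycho. Under Idris: Gopal (1). Tycho has no reports. So Chiara's organization is 2 direct reports plus everyone under them: 2 + 1 = 3.

3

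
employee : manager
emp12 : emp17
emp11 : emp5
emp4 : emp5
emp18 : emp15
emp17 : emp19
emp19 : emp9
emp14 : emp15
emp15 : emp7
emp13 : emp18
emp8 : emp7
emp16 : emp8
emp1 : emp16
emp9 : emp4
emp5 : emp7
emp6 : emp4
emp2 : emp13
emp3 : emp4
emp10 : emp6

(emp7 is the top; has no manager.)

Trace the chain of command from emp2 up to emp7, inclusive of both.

emp2 -> emp13 -> emp18 -> emp15 -> emp7

emp2 reports to emp13. emp13 reports to emp18. emp18 reports to emp15. emp15 reports to emp7. emp7 is at the top.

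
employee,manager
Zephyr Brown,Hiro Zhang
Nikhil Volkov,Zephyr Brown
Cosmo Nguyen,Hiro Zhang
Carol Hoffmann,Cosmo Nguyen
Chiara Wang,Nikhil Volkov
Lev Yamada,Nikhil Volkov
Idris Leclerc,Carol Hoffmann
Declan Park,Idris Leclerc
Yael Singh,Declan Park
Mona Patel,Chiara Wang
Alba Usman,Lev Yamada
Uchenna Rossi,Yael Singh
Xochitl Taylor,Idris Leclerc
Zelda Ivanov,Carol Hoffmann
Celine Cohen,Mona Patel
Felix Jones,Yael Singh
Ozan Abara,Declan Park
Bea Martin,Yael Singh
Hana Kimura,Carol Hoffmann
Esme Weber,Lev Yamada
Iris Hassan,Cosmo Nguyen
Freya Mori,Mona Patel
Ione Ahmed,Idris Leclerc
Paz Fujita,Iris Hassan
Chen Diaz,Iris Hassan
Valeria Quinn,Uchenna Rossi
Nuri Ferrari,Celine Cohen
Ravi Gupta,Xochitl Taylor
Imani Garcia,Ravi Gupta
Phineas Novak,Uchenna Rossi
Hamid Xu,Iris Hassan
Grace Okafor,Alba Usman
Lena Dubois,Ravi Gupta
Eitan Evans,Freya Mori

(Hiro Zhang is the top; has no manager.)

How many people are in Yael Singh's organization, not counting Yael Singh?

Yael Singh directly manages Uchenna Rossi, Felix Jones, Bea Martin. Under Uchenna Rossi: Phineas Novak, Valeria Quinn (2). Felix Jones has no reports. Bea Martin has no reports. So Yael Singh's organization is 3 direct reports plus everyone under them: 3 + 1 + 1 = 5.

5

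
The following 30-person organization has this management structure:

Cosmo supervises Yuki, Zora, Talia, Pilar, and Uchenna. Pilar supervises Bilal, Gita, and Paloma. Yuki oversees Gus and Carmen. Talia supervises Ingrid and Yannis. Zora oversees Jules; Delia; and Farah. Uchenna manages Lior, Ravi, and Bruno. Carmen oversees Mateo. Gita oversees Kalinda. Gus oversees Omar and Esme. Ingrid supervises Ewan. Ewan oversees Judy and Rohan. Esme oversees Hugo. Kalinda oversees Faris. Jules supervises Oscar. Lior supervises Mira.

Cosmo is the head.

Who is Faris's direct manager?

Faris reports directly to Kalinda.

Kalinda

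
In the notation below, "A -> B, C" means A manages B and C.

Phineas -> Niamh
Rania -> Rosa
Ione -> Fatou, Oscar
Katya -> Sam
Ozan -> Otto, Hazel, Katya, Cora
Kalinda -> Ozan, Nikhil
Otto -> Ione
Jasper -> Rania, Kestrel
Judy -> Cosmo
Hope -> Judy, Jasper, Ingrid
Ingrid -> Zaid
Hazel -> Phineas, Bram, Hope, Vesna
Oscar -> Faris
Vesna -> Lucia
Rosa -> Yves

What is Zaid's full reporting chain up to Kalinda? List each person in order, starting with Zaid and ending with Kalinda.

Zaid reports to Ingrid. Ingrid reports to Hope. Hope reports to Hazel. Hazel reports to Ozan. Ozan reports to Kalinda. Kalinda is at the top.

Zaid -> Ingrid -> Hope -> Hazel -> Ozan -> Kalinda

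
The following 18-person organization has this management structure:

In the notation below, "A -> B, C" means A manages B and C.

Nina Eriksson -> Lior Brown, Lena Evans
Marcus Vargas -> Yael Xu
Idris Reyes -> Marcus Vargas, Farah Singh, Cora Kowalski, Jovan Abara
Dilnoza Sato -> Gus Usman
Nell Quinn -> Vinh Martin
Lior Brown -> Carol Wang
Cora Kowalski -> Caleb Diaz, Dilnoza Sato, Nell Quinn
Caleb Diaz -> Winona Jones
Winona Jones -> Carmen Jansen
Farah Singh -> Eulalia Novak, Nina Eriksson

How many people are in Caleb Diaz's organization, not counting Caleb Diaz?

2

Caleb Diaz directly manages Winona Jones. Under Winona Jones: Carmen Jansen (1). That's 2 in total.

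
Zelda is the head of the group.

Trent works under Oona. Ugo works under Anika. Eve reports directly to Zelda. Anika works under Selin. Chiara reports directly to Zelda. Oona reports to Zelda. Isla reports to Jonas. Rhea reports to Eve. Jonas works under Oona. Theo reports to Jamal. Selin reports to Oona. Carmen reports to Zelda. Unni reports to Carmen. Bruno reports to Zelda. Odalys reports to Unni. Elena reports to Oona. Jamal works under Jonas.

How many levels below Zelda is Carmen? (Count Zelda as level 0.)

1

Chain from Carmen up to Zelda: Carmen → Zelda. That is 1 step up, so Carmen is 1 level below Zelda.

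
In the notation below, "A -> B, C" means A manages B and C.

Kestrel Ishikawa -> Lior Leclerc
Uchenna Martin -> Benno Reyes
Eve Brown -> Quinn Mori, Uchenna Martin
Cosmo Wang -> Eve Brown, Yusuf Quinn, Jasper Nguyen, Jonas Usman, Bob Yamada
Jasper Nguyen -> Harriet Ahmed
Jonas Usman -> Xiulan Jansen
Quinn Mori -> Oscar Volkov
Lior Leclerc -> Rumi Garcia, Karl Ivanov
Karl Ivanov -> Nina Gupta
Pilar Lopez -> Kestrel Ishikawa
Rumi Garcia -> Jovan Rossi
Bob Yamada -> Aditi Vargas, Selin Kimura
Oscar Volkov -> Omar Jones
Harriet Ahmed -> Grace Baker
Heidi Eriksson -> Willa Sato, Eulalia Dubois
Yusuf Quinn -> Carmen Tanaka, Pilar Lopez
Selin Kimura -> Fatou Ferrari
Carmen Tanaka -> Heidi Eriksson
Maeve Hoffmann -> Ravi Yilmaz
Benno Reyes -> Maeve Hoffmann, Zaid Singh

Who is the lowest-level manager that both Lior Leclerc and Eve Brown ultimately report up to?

Cosmo Wang

Lior Leclerc's chain of managers is Kestrel Ishikawa, Pilar Lopez, Yusuf Quinn, Cosmo Wang. Eve Brown's chain of managers is Cosmo Wang. The first manager that appears in both chains is Cosmo Wang.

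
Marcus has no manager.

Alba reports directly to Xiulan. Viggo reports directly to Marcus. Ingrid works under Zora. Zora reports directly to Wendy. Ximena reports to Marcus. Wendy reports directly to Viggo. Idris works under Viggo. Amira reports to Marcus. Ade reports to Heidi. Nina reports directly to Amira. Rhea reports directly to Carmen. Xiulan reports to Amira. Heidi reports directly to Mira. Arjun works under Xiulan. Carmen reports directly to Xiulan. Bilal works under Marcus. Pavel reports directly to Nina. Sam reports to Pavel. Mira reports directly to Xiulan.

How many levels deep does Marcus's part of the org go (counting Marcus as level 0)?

5

The longest chain under Marcus runs Marcus → Amira → Xiulan → Mira → Heidi → Ade, which is 5 levels below Marcus.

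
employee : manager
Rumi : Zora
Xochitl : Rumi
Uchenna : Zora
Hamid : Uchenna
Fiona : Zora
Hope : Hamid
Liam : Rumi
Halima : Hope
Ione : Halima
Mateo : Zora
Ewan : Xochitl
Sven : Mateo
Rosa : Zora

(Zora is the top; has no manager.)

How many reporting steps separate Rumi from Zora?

1

Chain from Rumi up to Zora: Rumi → Zora. That is 1 step up, so Rumi is 1 level below Zora.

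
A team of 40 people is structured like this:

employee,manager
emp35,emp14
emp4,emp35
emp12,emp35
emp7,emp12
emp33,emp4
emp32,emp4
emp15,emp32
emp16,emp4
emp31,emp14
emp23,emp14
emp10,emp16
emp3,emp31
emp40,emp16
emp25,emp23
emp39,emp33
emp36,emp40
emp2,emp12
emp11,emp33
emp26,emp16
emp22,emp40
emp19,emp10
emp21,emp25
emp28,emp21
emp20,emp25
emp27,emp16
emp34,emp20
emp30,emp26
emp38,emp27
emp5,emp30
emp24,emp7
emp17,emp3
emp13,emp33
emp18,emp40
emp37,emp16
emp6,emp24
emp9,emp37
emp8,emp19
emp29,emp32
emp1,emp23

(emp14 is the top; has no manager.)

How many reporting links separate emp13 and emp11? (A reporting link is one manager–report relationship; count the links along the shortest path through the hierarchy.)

emp13 is 1 level below emp33, and emp11 is 1 level below emp33 (their lowest common manager). The shortest path runs up from emp13 to emp33 and back down to emp11: 1 + 1 = 2 links.

2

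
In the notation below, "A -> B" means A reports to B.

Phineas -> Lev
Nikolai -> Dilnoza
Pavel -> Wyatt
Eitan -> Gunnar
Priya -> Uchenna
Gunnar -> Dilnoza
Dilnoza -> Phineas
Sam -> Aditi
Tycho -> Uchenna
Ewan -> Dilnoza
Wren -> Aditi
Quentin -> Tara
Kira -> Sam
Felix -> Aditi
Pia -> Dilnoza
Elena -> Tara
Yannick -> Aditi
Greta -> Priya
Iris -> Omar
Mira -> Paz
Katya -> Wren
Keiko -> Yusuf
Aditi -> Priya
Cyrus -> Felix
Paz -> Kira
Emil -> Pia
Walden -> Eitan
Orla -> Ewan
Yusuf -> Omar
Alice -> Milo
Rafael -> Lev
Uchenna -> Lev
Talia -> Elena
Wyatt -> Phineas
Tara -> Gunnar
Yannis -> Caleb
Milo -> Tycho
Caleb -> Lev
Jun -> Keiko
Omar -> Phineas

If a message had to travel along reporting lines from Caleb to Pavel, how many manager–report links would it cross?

4

Caleb is 1 level below Lev, and Pavel is 3 levels below Lev (their lowest common manager). The shortest path runs up from Caleb to Lev and back down to Pavel: 1 + 3 = 4 links.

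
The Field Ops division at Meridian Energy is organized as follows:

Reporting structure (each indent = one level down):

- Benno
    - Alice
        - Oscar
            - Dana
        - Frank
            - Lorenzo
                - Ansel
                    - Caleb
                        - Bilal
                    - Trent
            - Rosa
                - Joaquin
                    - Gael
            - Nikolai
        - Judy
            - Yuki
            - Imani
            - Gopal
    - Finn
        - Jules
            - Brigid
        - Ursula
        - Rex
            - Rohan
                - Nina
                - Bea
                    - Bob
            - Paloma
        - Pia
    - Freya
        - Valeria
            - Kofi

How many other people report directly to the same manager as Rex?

3

Rex reports to Finn. Finn's other direct reports are Jules, Ursula, Pia — 3 peers.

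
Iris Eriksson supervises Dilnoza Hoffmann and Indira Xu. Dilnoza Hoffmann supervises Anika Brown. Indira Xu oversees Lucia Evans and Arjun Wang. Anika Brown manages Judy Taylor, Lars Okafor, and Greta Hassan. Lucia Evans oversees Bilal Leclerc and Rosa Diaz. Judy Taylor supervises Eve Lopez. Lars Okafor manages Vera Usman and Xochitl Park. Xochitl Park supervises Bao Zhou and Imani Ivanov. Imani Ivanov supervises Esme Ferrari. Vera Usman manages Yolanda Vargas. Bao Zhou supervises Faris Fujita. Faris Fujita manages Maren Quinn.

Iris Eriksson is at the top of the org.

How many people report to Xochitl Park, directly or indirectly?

5

Xochitl Park directly manages Imani Ivanov, Bao Zhou. Under Imani Ivanov: Esme Ferrari (1). Under Bao Zhou: Faris Fujita, Maren Quinn (2). So Xochitl Park's organization is 2 direct reports plus everyone under them: 2 + 3 = 5.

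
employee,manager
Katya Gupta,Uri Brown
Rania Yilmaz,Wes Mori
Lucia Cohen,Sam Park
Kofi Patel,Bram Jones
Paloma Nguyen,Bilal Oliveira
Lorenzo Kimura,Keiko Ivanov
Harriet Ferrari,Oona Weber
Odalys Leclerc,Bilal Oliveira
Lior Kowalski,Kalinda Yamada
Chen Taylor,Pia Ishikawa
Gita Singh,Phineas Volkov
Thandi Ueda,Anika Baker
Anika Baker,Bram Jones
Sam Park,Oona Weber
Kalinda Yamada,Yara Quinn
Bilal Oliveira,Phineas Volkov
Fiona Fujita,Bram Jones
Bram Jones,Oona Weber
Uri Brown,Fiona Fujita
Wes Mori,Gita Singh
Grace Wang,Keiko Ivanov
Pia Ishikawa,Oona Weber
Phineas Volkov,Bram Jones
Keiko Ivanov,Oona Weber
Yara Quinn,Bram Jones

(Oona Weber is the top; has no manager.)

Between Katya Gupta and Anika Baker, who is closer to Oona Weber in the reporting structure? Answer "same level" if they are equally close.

Anika Baker

Katya Gupta is 4 levels below Oona Weber; Anika Baker is 2. Anika Baker is higher.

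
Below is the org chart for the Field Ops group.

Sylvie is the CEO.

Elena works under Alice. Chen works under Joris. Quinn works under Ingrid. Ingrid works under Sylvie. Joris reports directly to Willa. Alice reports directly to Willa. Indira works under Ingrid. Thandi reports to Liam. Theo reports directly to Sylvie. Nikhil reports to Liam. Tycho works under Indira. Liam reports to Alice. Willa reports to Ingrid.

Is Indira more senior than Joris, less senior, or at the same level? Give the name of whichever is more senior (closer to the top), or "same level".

Indira

Indira is 2 levels below Sylvie; Joris is 3. Indira is higher.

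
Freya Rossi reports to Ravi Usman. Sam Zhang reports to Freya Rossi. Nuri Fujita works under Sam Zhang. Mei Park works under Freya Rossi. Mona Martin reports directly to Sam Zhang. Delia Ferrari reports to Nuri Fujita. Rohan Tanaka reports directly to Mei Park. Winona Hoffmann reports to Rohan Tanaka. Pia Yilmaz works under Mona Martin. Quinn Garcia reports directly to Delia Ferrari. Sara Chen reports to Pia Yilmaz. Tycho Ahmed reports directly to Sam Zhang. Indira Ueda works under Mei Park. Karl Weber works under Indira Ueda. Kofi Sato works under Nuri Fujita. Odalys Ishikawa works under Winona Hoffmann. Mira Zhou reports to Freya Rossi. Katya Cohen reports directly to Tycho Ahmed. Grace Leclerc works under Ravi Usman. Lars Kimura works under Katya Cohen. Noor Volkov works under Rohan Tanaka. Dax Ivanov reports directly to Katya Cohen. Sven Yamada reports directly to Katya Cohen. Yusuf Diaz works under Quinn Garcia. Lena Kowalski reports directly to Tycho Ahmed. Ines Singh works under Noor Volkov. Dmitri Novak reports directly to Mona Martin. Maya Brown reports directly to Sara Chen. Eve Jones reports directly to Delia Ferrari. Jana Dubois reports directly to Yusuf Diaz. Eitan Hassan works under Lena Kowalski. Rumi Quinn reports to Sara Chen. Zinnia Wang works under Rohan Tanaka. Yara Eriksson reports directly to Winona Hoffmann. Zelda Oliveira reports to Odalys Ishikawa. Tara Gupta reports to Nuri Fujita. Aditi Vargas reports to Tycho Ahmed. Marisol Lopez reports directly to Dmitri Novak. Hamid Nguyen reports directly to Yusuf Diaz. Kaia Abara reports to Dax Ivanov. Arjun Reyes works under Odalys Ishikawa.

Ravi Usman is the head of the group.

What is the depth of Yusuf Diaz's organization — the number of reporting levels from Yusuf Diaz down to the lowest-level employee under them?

The longest chain under Yusuf Diaz runs Yusuf Diaz → Hamid Nguyen, which is 1 level below Yusuf Diaz.

1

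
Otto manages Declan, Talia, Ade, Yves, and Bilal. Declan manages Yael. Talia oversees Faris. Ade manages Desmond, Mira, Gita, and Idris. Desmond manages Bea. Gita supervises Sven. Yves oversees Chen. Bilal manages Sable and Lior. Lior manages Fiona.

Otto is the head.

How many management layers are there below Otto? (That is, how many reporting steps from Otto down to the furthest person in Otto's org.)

3

The longest chain under Otto runs Otto → Bilal → Lior → Fiona, which is 3 levels below Otto.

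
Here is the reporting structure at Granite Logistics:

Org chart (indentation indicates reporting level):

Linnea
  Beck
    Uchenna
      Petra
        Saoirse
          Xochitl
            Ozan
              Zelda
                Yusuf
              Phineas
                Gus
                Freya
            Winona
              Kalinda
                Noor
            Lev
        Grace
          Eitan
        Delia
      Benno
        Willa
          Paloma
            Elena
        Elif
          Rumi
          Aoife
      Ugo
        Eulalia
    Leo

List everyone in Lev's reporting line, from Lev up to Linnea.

Lev -> Xochitl -> Saoirse -> Petra -> Uchenna -> Beck -> Linnea

Lev reports to Xochitl. Xochitl reports to Saoirse. Saoirse reports to Petra. Petra reports to Uchenna. Uchenna reports to Beck. Beck reports to Linnea. Linnea is at the top.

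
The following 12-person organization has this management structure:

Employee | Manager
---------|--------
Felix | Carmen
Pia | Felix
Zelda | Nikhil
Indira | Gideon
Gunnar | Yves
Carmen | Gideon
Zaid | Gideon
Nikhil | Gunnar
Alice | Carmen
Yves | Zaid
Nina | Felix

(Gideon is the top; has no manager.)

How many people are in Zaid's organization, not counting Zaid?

Zaid directly manages Yves. Under Yves: Gunnar, Nikhil, Zelda (3). That's 4 in total.

4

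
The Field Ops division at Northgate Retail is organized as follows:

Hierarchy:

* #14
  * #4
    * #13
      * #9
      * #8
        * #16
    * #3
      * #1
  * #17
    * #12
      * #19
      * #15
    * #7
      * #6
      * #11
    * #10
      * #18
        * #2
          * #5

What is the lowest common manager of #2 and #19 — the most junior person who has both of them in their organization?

#17

#2's chain of managers is #18, #10, #17, #14. #19's chain of managers is #12, #17, #14. The first manager that appears in both chains is #17.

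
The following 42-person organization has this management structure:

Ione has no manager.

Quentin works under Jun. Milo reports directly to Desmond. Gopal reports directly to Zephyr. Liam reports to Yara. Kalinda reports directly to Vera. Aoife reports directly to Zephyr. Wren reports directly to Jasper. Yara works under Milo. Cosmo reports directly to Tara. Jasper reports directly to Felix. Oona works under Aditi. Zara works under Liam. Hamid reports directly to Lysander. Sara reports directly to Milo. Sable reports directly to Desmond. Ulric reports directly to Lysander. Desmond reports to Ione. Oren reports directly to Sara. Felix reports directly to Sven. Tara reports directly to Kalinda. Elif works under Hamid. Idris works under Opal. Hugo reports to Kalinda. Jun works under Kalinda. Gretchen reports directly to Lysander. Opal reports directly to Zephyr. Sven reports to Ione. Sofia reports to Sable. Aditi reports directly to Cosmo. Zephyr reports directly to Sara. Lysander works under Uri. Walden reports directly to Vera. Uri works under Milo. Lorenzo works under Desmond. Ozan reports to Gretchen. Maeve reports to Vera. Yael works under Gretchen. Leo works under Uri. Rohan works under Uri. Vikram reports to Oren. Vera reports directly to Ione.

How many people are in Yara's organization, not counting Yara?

2

Yara directly manages Liam. Under Liam: Zara (1). That's 2 in total.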